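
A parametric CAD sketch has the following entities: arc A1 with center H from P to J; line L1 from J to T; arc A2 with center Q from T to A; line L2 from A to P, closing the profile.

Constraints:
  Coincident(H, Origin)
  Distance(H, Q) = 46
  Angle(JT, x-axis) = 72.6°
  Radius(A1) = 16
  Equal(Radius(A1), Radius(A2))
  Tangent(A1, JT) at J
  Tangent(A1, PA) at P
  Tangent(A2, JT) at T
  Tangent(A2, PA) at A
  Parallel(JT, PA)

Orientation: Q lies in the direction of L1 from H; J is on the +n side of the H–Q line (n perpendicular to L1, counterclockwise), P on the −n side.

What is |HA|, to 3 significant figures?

48.7

The slot axis is L1's direction at 72.6°, so u = (cos 72.6°, sin 72.6°) = (0.299, 0.954) and n = (−sin 72.6°, cos 72.6°) = (-0.954, 0.299). H is at the origin and Q lies 46.0 along u from H, so Q = 46.0·u = (13.8, 43.9). Tangency of A1 to both parallel lines with radius 16.0 puts J and P at H ± 16.0·n: J = (-15.3, 4.78), P = (15.3, -4.78). Equal radii place T and A the same way about Q: T = Q + 16.0·n = (-1.51, 48.7), A = Q − 16.0·n = (29.0, 39.1). Then |HA| = |A − H| = 48.7.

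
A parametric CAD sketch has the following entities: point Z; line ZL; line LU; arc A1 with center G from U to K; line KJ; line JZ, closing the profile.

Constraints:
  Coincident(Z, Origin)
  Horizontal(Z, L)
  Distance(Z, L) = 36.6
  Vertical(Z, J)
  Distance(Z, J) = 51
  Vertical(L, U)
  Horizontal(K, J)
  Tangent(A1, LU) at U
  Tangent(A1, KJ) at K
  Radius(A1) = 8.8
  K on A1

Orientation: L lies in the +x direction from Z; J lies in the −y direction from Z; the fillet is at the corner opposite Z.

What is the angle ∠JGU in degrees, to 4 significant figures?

162.4°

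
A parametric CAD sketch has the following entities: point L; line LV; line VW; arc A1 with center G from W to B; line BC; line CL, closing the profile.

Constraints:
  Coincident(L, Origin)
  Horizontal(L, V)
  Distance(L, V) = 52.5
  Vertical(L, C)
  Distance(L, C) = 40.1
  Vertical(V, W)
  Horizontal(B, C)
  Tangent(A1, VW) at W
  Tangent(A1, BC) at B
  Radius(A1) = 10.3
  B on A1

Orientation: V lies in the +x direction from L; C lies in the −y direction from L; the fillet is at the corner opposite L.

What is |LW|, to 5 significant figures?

60.368

L is at the origin; LV is horizontal with |LV| = 52.5 and V on the +x side, so V = (52.500, 0.0000). L and C share the same x with |LC| = 40.1 and C on the −y side, so C = (0.0000, -40.100). The virtual corner opposite L is at (52.500, -40.100). A1 meets VW tangentially, so GW is at right angles to VW and since A1 is tangent to BC there, GB ⟂ BC, with radius 10.3, so the center G sits 10.3 in from both sides at G = (42.200, -29.800). That places the tangent points at W = (52.500, -29.800) on VW and B = (42.200, -40.100) on BC. Then |LW| = |W − L| = 60.368.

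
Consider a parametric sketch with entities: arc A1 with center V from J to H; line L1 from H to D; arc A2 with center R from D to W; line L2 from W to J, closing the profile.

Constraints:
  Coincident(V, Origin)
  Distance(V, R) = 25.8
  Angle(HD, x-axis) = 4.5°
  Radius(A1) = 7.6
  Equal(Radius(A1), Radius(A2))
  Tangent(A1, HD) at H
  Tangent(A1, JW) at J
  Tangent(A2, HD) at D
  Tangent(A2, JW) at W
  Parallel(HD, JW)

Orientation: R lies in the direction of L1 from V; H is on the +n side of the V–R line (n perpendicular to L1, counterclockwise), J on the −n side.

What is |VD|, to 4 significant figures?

26.90

The slot axis is L1's direction at 4.5°, so u = (cos 4.5°, sin 4.5°) = (0.9969, 0.07846) and n = (−sin 4.5°, cos 4.5°) = (-0.07846, 0.9969). V is at the origin and R lies 25.8 along u from V, so R = 25.8·u = (25.72, 2.024). Tangency of A1 to both parallel lines with radius 7.6 puts H and J at V ± 7.6·n: H = (-0.5963, 7.577), J = (0.5963, -7.577). Equal radii place D and W the same way about R: D = R + 7.6·n = (25.12, 9.601), W = R − 7.6·n = (26.32, -5.552). Then |VD| = |D − V| = 26.90.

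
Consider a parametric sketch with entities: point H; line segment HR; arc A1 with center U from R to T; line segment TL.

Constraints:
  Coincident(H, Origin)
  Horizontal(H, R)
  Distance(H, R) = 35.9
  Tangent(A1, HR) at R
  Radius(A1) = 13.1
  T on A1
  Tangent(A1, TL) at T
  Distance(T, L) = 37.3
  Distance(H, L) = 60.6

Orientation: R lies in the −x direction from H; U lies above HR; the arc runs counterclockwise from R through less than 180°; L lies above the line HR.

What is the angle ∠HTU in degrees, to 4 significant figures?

134.0°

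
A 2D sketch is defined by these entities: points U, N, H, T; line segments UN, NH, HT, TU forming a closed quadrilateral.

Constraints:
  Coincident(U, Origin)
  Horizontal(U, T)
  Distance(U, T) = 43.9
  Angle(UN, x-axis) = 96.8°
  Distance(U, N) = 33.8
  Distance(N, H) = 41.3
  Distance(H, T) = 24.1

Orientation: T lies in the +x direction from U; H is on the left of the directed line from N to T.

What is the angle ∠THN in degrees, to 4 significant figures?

124.7°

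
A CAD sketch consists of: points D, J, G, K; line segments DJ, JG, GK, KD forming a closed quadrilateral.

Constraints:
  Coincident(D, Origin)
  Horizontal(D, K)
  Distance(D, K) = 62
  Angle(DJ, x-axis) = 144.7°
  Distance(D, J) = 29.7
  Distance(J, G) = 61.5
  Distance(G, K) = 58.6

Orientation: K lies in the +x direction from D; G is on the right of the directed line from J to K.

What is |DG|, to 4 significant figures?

34.39

Checks: |JG| = 61.50 ✓; |GK| = 58.60 ✓.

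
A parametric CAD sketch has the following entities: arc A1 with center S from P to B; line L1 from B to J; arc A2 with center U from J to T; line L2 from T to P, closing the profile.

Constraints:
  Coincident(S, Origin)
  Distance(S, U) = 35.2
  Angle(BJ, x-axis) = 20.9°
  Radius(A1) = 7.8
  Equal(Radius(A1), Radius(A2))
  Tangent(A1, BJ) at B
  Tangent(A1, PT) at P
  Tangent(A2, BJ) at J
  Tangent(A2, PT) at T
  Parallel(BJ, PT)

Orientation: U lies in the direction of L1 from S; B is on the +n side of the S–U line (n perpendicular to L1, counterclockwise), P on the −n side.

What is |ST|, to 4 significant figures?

36.05

The slot axis is L1's direction at 20.9°, so u = (cos 20.9°, sin 20.9°) = (0.9342, 0.3567) and n = (−sin 20.9°, cos 20.9°) = (-0.3567, 0.9342). S is at the origin and U lies 35.2 along u from S, so U = 35.2·u = (32.88, 12.56). Tangency of A1 to both parallel lines with radius 7.8 puts B and P at S ± 7.8·n: B = (-2.783, 7.287), P = (2.783, -7.287). Equal radii place J and T the same way about U: J = U + 7.8·n = (30.10, 19.84), T = U − 7.8·n = (35.67, 5.270). Then |ST| = |T − S| = 36.05.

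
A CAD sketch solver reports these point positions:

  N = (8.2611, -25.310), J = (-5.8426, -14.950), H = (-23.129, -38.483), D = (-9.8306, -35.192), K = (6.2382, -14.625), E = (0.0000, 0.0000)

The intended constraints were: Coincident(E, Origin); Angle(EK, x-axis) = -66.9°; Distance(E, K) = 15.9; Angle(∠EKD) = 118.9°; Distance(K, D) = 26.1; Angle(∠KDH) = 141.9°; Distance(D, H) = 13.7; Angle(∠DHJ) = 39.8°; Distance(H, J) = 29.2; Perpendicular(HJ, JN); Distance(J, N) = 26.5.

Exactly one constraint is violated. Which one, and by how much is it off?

Distance(J, N) = 26.5 — off by 9.00.

E = (0.00, 0.00) ✓; EK at -66.90° ✓; |EK| = 15.90 ✓; ∠EKD = 118.9° ✓; |KD| = 26.10 ✓; ∠KDH = 141.9° ✓; |DH| = 13.70 ✓; ∠DHJ = 39.80° ✓; |HJ| = 29.20 ✓; ∠(HJ, JN) = 90.00° ✓; |JN| = 17.50 ✗.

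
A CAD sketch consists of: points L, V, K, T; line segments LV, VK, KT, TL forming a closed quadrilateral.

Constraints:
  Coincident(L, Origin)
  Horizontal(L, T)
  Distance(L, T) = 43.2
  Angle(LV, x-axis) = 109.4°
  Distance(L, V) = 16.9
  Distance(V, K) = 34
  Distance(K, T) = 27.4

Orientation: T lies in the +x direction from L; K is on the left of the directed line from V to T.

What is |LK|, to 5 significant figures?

35.777

L is at the origin; L and T share the same y with |LT| = 43.2 and T in +x, so T = (43.2, 0). LV runs at 109.4° with |LV| = 16.9, so V = (-5.6135, 15.940). K is determined by |VK| = 34.0 and |KT| = 27.4 together: it lies at the intersection of circle(V, 34.0) and circle(T, 27.4). With |VT| = 51.350, the foot of the radical line on VT is 29.621 from V and the perpendicular offset is √(34.0² − 29.621²) = 16.691. Taking the left-of-VT solution: K = (27.726, 22.612).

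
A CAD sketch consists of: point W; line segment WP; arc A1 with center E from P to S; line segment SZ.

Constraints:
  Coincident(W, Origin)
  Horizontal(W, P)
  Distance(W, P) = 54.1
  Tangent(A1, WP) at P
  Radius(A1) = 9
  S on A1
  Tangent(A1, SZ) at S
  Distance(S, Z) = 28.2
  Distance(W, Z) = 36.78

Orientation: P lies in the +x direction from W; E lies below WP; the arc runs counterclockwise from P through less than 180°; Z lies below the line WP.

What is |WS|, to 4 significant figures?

47.60

W is at the origin; WP is horizontal with |WP| = 54.1 and P on the +x side, so P = (54.10, 0.000). Since A1 is tangent to WP there, EP ⟂ WP, so E = P + (0, -9) = (54.10, -9.000). Since ES ⟂ SZ (tangency), |EZ| = √(9.0² + 28.2²) = 29.60 regardless of where S sits on A1. So Z lies on both circle(W, 36.78) and circle(E, 29.60); the below-WP intersection is Z = (28.29, -23.50). S is the foot of the tangent from Z: S = (47.51, -2.866).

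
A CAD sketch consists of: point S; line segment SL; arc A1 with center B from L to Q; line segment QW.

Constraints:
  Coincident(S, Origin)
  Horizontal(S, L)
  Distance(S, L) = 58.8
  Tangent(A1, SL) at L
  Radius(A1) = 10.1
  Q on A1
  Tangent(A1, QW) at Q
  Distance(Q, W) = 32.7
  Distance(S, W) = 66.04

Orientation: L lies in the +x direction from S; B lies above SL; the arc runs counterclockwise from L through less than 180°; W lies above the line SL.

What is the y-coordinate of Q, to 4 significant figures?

15.47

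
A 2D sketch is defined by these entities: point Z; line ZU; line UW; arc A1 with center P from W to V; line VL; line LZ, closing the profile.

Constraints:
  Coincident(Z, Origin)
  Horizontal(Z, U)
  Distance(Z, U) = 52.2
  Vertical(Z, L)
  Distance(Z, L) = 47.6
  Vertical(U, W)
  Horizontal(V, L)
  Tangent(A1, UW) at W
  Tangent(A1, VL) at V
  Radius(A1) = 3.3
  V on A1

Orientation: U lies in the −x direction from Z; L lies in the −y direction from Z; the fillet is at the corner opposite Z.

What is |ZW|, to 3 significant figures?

68.5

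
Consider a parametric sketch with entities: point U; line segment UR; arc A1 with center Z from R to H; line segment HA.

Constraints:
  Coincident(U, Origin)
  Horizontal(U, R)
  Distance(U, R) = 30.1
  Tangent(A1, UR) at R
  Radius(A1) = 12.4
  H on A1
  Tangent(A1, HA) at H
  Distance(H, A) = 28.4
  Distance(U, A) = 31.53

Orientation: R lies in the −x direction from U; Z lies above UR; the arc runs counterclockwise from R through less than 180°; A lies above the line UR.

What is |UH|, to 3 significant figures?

20.3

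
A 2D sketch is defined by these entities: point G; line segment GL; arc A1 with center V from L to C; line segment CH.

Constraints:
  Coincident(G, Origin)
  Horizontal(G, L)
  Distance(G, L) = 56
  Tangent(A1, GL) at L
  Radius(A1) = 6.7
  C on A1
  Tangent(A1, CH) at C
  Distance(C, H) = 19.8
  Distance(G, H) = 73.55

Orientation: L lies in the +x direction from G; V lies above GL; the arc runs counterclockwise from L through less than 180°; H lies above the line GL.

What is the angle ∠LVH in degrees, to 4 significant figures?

137.4°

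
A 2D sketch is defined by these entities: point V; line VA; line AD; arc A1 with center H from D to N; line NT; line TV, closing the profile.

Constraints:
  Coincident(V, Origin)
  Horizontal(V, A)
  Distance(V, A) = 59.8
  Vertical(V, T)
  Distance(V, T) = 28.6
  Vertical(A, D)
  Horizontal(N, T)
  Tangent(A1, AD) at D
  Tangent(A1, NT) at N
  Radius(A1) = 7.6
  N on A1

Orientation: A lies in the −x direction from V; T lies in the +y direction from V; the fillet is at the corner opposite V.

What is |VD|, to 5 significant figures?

63.380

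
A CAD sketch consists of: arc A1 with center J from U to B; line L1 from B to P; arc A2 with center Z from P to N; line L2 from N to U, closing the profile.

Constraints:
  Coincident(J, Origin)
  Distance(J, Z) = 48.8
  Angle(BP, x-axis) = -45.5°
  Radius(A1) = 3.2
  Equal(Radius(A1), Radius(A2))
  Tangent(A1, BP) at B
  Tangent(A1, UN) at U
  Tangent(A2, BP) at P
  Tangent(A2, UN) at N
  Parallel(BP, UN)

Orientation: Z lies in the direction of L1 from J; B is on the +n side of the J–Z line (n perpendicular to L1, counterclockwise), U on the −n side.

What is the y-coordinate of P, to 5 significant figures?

-32.564

The slot axis is L1's direction at -45.5°, so u = (cos -45.5°, sin -45.5°) = (0.70091, -0.71325) and n = (−sin -45.5°, cos -45.5°) = (0.71325, 0.70091). J is at the origin and Z lies 48.8 along u from J, so Z = 48.8·u = (34.204, -34.807). Tangency of A1 to both parallel lines with radius 3.2 puts B and U at J ± 3.2·n: B = (2.2824, 2.2429), U = (-2.2824, -2.2429). Equal radii place P and N the same way about Z: P = Z + 3.2·n = (36.487, -32.564), N = Z − 3.2·n = (31.922, -37.050). So P.y = -32.564.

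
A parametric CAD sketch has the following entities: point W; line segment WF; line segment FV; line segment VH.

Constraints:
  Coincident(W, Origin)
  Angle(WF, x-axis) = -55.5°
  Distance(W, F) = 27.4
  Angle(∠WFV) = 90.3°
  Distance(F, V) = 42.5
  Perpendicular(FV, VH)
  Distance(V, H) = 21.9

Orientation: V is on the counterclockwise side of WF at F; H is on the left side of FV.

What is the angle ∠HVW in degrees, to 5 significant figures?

57.278°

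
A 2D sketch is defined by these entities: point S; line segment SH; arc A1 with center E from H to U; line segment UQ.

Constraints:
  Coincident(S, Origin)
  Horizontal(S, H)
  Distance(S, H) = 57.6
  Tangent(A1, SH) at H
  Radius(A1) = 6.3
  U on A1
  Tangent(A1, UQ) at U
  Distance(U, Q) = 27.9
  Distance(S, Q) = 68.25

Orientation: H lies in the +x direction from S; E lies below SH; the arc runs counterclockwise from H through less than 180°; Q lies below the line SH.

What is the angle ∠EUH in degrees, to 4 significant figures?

37.57°

S is at the origin; SH is horizontal with |SH| = 57.6 and H on the +x side, so H = (57.60, 0.000). Tangency of A1 to SH means the radius EH is perpendicular to SH, so E = H + (0, -6.3) = (57.60, -6.300). Since EU ⟂ UQ (tangency), |EQ| = √(6.3² + 27.9²) = 28.60 regardless of where U sits on A1. So Q lies on both circle(S, 68.25) and circle(E, 28.60); the below-SH intersection is Q = (58.66, -34.88). U is the foot of the tangent from Q: U = (51.51, -7.915).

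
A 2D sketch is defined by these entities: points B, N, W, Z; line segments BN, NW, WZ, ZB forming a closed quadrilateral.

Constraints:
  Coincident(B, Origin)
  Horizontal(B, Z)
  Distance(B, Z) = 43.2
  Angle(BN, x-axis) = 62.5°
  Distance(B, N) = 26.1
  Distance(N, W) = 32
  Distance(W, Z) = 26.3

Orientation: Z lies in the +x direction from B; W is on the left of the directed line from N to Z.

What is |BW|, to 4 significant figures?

51.17

Checks: |NW| = 32.00 ✓; |WZ| = 26.30 ✓.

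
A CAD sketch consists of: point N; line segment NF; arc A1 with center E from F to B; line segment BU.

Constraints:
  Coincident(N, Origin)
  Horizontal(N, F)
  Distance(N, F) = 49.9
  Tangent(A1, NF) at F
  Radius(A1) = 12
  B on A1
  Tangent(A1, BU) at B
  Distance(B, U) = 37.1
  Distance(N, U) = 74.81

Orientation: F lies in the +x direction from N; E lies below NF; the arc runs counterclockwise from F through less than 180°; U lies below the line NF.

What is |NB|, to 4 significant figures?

42.68

Checks: |EB| = 12.00 ✓; ∠(EB, BU) = 90.00° ✓; |BU| = 37.10 ✓; |NU| = 74.81 ✓.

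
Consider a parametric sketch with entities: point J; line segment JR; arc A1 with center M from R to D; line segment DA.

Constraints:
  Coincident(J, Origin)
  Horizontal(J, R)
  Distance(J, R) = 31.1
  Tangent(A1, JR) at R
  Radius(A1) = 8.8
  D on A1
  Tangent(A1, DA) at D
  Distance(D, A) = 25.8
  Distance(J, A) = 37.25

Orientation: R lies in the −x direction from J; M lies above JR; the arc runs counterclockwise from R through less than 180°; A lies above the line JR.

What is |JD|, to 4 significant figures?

23.58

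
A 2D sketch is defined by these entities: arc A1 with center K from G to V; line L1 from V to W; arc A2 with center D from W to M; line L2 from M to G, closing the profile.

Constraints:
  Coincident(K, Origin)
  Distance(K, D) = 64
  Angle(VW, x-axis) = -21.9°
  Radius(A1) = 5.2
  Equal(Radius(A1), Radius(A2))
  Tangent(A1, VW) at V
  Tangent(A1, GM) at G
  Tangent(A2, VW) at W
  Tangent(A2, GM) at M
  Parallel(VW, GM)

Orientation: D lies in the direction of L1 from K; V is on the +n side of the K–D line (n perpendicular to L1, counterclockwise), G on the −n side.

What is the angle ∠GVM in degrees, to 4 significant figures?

80.77°

The slot axis is L1's direction at -21.9°, so u = (cos -21.9°, sin -21.9°) = (0.9278, -0.3730) and n = (−sin -21.9°, cos -21.9°) = (0.3730, 0.9278). K is at the origin and D lies 64.0 along u from K, so D = 64.0·u = (59.38, -23.87). Tangency of A1 to both parallel lines with radius 5.2 puts V and G at K ± 5.2·n: V = (1.940, 4.825), G = (-1.940, -4.825). Equal radii place W and M the same way about D: W = D + 5.2·n = (61.32, -19.05), M = D − 5.2·n = (57.44, -28.70). Then cos ∠GVM = VG·VM / (|VG||VM|), giving 80.77°.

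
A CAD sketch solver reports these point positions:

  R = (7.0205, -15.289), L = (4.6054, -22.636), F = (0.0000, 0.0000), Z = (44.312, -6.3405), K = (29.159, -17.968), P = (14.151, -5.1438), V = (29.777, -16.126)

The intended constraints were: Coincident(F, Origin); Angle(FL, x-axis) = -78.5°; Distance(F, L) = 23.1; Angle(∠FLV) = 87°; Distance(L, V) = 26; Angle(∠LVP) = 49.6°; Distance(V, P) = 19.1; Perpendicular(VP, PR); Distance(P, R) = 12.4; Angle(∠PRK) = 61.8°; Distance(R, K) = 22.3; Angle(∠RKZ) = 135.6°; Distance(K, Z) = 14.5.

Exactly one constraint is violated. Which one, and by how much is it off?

Distance(K, Z) = 14.5 — off by 4.60.

F = (0.00, 0.00) ✓; FL at -78.50° ✓; |FL| = 23.10 ✓; ∠FLV = 87.00° ✓; |LV| = 26.00 ✓; ∠LVP = 49.60° ✓; |VP| = 19.10 ✓; ∠(VP, PR) = 90.00° ✓; |PR| = 12.40 ✓; ∠PRK = 61.80° ✓; |RK| = 22.30 ✓; ∠RKZ = 135.6° ✓; |KZ| = 19.10 ✗.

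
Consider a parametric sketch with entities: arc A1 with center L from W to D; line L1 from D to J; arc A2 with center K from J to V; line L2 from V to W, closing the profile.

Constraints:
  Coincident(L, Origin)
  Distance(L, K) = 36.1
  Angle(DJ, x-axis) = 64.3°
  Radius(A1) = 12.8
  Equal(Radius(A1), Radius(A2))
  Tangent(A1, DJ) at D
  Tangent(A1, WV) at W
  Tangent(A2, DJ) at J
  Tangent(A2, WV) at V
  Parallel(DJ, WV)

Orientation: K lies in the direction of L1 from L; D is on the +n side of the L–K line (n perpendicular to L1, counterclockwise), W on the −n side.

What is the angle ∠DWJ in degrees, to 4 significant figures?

54.66°

The slot axis is L1's direction at 64.3°, so u = (cos 64.3°, sin 64.3°) = (0.4337, 0.9011) and n = (−sin 64.3°, cos 64.3°) = (-0.9011, 0.4337). L is at the origin and K lies 36.1 along u from L, so K = 36.1·u = (15.66, 32.53). Tangency of A1 to both parallel lines with radius 12.8 puts D and W at L ± 12.8·n: D = (-11.53, 5.551), W = (11.53, -5.551). Equal radii place J and V the same way about K: J = K + 12.8·n = (4.121, 38.08), V = K − 12.8·n = (27.19, 26.98). Then cos ∠DWJ = WD·WJ / (|WD||WJ|), giving 54.66°.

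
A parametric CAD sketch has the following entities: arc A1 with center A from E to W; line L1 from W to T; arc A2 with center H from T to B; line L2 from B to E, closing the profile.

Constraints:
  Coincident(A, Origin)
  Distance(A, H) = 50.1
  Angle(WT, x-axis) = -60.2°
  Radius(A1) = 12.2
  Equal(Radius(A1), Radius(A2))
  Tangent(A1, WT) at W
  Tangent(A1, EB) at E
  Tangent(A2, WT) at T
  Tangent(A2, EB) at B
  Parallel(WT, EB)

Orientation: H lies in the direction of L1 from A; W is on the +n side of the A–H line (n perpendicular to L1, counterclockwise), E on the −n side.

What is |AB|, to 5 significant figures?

51.564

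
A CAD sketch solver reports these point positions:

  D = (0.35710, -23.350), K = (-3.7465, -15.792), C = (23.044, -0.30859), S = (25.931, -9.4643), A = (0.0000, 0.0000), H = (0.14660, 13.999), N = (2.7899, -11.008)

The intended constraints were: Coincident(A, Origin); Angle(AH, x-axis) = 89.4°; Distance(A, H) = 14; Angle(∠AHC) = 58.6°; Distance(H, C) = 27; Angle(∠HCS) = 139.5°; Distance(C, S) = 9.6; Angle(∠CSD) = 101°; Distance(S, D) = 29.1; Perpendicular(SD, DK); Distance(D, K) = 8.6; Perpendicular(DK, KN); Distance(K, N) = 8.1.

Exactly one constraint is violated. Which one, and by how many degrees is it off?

Perpendicular(DK, KN) — off by 7.70°.

A = (0.00, 0.00) ✓; AH at 89.40° ✓; |AH| = 14.00 ✓; ∠AHC = 58.60° ✓; |HC| = 27.00 ✓; ∠HCS = 139.5° ✓; |CS| = 9.600 ✓; ∠CSD = 101.0° ✓; |SD| = 29.10 ✓; ∠(SD, DK) = 90.00° ✓; |DK| = 8.600 ✓; ∠(DK, KN) = 82.30° ✗; |KN| = 8.100 ✓.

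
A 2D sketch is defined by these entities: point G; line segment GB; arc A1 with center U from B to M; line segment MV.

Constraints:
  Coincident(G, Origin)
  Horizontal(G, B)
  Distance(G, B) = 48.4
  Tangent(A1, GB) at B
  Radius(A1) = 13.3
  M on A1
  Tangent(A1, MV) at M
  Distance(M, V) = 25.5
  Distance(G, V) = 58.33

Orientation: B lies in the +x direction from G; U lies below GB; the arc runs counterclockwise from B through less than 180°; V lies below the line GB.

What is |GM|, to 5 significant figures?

39.047

Checks: |UM| = 13.30 ✓; ∠(UM, MV) = 90.00° ✓; |MV| = 25.50 ✓; |GV| = 58.33 ✓.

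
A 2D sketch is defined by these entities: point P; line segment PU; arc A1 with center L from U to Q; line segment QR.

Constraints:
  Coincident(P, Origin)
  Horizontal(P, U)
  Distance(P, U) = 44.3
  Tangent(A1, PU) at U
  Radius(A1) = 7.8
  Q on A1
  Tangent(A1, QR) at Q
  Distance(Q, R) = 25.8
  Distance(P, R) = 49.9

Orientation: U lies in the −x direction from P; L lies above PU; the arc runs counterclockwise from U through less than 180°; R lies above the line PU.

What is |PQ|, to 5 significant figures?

37.344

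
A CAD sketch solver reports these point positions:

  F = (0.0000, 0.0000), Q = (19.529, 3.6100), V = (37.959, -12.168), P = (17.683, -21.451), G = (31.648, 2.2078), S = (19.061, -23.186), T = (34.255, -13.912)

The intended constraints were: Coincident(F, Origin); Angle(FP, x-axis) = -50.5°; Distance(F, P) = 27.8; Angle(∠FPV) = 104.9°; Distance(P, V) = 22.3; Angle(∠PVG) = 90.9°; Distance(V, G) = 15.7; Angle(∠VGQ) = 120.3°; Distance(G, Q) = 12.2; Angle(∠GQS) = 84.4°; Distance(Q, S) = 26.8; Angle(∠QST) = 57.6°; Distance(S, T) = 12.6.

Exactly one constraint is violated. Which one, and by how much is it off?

Distance(S, T) = 12.6 — off by 5.20.

F = (0.00, 0.00) ✓; FP at -50.50° ✓; |FP| = 27.80 ✓; ∠FPV = 104.9° ✓; |PV| = 22.30 ✓; ∠PVG = 90.90° ✓; |VG| = 15.70 ✓; ∠VGQ = 120.3° ✓; |GQ| = 12.20 ✓; ∠GQS = 84.40° ✓; |QS| = 26.80 ✓; ∠QST = 57.60° ✓; |ST| = 17.80 ✗.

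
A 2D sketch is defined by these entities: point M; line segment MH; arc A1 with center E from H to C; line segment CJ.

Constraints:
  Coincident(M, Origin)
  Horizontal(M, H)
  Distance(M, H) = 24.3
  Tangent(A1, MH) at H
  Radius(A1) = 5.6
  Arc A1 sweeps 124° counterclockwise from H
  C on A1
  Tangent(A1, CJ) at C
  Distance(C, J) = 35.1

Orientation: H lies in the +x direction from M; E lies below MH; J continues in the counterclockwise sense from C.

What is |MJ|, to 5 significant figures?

54.539

M is at the origin; M and H share the same y with |MH| = 24.3 and H on the +x side, so H = (24.300, 0.0000). The tangent condition forces EH to be normal to MH, so E = H + (0, -5.6) = (24.300, -5.6000). On A1, H sits at bearing 90° from E; a 124° counterclockwise sweep puts C at bearing 214°, so C = E + 5.6·(cos 214°, sin 214°) = (19.657, -8.7315). Tangency of A1 to CJ means the radius EC is perpendicular to CJ, so CJ runs along (−sin 214°, cos 214°); with |CJ| = 35.1, J = (39.285, -37.831). Then |MJ| = |J − M| = 54.539.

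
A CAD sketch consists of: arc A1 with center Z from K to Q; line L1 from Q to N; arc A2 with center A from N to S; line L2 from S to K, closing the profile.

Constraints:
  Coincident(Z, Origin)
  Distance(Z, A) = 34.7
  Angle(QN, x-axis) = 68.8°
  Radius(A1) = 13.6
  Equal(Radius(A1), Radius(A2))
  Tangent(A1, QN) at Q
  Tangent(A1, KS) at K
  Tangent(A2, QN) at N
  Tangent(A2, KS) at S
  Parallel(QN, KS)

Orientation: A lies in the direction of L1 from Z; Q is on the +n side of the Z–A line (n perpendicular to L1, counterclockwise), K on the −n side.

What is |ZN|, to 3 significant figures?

37.3

The slot axis is L1's direction at 68.8°, so u = (cos 68.8°, sin 68.8°) = (0.362, 0.932) and n = (−sin 68.8°, cos 68.8°) = (-0.932, 0.362). Z is at the origin and A lies 34.7 along u from Z, so A = 34.7·u = (12.5, 32.4). Tangency of A1 to both parallel lines with radius 13.6 puts Q and K at Z ± 13.6·n: Q = (-12.7, 4.92), K = (12.7, -4.92). Equal radii place N and S the same way about A: N = A + 13.6·n = (-0.131, 37.3), S = A − 13.6·n = (25.2, 27.4). Then |ZN| = |N − Z| = 37.3.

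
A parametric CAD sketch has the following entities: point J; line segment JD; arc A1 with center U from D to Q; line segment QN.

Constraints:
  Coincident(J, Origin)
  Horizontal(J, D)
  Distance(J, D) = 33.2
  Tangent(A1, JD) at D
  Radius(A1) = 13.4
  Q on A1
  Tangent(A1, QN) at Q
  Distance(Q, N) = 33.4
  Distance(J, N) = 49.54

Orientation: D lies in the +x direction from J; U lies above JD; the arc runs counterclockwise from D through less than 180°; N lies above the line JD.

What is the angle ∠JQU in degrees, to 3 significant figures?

18.0°

Checks: |UQ| = 13.40 ✓; ∠(UQ, QN) = 90.00° ✓; |QN| = 33.40 ✓; |JN| = 49.54 ✓.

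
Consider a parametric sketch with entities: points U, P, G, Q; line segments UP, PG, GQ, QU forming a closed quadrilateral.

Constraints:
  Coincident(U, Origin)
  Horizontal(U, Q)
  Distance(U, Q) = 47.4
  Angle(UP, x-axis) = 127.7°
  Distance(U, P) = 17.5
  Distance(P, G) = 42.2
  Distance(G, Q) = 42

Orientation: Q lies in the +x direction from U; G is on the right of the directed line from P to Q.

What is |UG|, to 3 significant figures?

24.9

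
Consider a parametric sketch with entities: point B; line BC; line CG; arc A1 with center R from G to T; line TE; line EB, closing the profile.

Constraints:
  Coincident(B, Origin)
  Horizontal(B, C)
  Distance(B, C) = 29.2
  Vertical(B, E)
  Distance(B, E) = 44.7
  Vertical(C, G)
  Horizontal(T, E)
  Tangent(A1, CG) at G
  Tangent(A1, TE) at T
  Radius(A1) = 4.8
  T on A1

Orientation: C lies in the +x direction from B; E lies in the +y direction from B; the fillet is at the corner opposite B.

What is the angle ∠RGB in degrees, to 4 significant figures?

53.80°

The virtual corner opposite B is at (29.20, 44.70). A1 meets CG tangentially, so RG is at right angles to CG and since A1 is tangent to TE there, RT ⟂ TE, with radius 4.8, so the center R sits 4.8 in from both sides at R = (24.40, 39.90). That places the tangent points at G = (29.20, 39.90) on CG and T = (24.40, 44.70) on TE. Then cos ∠RGB = GR·GB / (|GR||GB|), giving 53.80°.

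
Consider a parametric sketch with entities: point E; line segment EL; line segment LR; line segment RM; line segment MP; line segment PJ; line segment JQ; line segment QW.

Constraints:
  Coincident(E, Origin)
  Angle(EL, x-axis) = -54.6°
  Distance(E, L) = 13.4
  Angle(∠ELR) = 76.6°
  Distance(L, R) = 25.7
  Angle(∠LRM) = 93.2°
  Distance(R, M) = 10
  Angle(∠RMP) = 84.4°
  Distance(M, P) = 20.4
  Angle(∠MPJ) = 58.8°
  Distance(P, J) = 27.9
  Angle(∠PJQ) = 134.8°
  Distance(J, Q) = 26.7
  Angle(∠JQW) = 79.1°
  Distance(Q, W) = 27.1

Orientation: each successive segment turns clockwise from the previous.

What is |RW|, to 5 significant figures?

23.296

E is at the origin; EL runs at -54.6° with length 13.4, so L = (7.7624, -10.923). ∠ELR = 76.6° gives LR at -158.00° from the x-axis; with |LR| = 25.7, R = (-16.066, -20.550). ∠LRM = 93.2° gives RM at 115.20° from the x-axis; with |RM| = 10.0, M = (-20.324, -11.502). ∠RMP = 84.4° gives MP at 19.600° from the x-axis; with |MP| = 20.4, P = (-1.1061, -4.6586). ∠MPJ = 58.8° gives PJ at -101.60° from the x-axis; with |PJ| = 27.9, J = (-6.7162, -31.989). ∠PJQ = 134.8° gives JQ at -146.80° from the x-axis; with |JQ| = 26.7, Q = (-29.058, -46.609). ∠JQW = 79.1° gives QW at 112.30° from the x-axis; with |QW| = 27.1, W = (-39.341, -21.536). Then |RW| = |W − R| = 23.296.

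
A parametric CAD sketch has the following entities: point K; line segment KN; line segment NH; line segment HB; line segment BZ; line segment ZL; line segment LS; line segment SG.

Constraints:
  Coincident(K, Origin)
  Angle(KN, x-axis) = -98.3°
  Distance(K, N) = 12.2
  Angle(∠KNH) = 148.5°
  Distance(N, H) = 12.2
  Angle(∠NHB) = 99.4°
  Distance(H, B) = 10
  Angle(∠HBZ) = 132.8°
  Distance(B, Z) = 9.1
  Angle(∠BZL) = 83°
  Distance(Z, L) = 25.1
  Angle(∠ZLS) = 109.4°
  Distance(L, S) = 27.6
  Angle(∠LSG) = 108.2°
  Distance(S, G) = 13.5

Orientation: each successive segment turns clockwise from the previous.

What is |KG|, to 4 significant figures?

39.94

K is at the origin; KN runs at -98.3° with length 12.2, so N = (-1.761, -12.07). ∠KNH = 148.5° gives NH at -129.8° from the x-axis; with |NH| = 12.2, H = (-9.570, -21.45). ∠NHB = 99.4° gives HB at 149.6° from the x-axis; with |HB| = 10.0, B = (-18.20, -16.38). ∠HBZ = 132.8° gives BZ at 102.4° from the x-axis; with |BZ| = 9.1, Z = (-20.15, -7.497). ∠BZL = 83.0° gives ZL at 5.400° from the x-axis; with |ZL| = 25.1, L = (4.839, -5.135). ∠ZLS = 109.4° gives LS at -65.20° from the x-axis; with |LS| = 27.6, S = (16.42, -30.19). ∠LSG = 108.2° gives SG at -137.0° from the x-axis; with |SG| = 13.5, G = (6.542, -39.40). Then |KG| = |G − K| = 39.94.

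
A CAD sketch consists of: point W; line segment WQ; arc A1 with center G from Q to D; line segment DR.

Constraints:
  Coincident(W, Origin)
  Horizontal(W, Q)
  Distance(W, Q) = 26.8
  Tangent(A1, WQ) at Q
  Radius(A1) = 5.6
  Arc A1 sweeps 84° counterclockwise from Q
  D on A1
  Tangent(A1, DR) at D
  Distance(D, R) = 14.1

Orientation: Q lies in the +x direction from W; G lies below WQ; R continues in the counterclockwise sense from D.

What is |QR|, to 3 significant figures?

20.3

W is at the origin; WQ is horizontal with |WQ| = 26.8 and Q on the +x side, so Q = (26.8, 0.00). A1 meets WQ tangentially, so GQ is at right angles to WQ, so G = Q + (0, -5.6) = (26.8, -5.60). On A1, Q sits at bearing 90° from G; an 84° counterclockwise sweep puts D at bearing 174°, so D = G + 5.6·(cos 174°, sin 174°) = (21.2, -5.01). The tangent condition forces GD to be normal to DR, so DR runs along (−sin 174°, cos 174°); with |DR| = 14.1, R = (19.8, -19.0). Then |QR| = |R − Q| = 20.3.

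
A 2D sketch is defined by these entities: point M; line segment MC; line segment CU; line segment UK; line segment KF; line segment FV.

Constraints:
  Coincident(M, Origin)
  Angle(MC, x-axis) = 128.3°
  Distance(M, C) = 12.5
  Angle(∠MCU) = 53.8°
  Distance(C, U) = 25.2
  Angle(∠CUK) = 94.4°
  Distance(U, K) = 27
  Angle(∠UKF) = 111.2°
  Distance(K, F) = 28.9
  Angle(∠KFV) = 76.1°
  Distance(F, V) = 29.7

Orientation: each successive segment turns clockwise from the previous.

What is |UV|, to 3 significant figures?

31.7

M is at the origin; MC runs at 128.3° with length 12.5, so C = (-7.75, 9.81). ∠MCU = 53.8° gives CU at 2.10° from the x-axis; with |CU| = 25.2, U = (17.4, 10.7). ∠CUK = 94.4° gives UK at -83.5° from the x-axis; with |UK| = 27.0, K = (20.5, -16.1). ∠UKF = 111.2° gives KF at -152° from the x-axis; with |KF| = 28.9, F = (-5.10, -29.5). ∠KFV = 76.1° gives FV at 104° from the x-axis; with |FV| = 29.7, V = (-12.2, -0.685). Then |UV| = |V − U| = 31.7.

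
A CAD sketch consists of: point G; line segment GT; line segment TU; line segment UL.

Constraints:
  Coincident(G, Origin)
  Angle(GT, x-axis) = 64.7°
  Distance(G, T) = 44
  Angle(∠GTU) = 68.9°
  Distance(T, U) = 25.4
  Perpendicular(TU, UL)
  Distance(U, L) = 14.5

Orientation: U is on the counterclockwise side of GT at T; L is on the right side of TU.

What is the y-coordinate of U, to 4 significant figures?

41.64

G is at the origin; GT runs at 64.7° with length 44.0, so T = 44.0·(cos 64.7°, sin 64.7°) = (18.80, 39.78). ∠GTU = 68.9°, so TU runs at 64.7° + (180° − 68.9°) = 175.8° from the x-axis; with |TU| = 25.4, U = T + 25.4·(cos 175.8°, sin 175.8°) = (-6.528, 41.64). So U.y = 41.64.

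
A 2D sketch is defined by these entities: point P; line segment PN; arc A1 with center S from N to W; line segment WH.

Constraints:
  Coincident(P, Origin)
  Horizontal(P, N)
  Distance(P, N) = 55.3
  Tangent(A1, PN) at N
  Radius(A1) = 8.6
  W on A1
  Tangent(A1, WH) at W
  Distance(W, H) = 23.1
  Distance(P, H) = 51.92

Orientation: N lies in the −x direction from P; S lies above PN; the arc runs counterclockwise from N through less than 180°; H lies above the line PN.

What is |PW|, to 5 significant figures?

47.370

P is at the origin; P and N share the same y with |PN| = 55.3 and N on the −x side, so N = (-55.300, 0.0000). Since A1 is tangent to PN there, SN ⟂ PN, so S = N + (0, 8.6) = (-55.300, 8.6000). Since SW ⟂ WH (tangency), |SH| = √(8.6² + 23.1²) = 24.649 regardless of where W sits on A1. So H lies on both circle(P, 51.92) and circle(S, 24.649); the above-PN intersection is H = (-42.578, 29.712). W is the foot of the tangent from H: W = (-46.848, 7.0102).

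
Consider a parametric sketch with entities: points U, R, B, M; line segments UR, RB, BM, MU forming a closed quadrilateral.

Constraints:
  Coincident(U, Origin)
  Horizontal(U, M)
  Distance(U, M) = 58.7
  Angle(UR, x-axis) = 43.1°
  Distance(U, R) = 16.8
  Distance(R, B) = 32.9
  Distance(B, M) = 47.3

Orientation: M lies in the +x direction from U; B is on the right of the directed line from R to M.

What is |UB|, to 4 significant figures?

26.77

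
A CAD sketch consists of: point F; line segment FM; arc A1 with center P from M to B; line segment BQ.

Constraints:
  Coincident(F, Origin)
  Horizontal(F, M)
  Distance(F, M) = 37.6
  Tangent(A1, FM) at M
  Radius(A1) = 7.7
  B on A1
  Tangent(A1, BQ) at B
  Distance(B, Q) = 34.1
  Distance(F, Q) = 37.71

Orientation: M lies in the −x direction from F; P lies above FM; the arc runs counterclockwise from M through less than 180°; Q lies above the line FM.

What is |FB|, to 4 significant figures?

31.03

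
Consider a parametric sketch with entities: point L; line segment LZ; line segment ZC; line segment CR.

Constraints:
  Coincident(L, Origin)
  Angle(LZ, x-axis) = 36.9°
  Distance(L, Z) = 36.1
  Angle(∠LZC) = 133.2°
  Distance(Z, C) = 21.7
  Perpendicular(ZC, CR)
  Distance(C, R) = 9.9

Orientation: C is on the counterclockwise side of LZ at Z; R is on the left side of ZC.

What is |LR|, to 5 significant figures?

49.230

L is at the origin; LZ runs at 36.9° with length 36.1, so Z = 36.1·(cos 36.9°, sin 36.9°) = (28.869, 21.675). ∠LZC = 133.2°, so ZC runs at 36.9° + (180° − 133.2°) = 83.700° from the x-axis; with |ZC| = 21.7, C = Z + 21.7·(cos 83.700°, sin 83.700°) = (31.250, 43.244). The perpendicularity gives CR at right angles to ZC; with |CR| = 9.9 on the left of ZC, R = C + 9.9·(-0.99396, 0.10973) = (21.410, 44.330). Then |LR| = |R − L| = 49.230.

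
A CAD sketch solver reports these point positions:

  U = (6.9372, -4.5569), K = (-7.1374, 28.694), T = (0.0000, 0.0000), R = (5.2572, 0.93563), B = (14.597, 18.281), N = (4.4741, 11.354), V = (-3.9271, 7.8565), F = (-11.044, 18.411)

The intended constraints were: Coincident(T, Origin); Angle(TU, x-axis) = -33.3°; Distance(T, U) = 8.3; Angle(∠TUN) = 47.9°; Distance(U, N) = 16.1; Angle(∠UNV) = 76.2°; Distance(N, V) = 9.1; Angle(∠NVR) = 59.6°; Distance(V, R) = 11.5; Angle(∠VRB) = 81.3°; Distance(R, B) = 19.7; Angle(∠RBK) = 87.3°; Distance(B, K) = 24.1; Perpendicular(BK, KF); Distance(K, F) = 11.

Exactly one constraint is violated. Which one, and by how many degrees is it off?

Perpendicular(BK, KF) — off by 4.80°.

T = (0.00, 0.00) ✓; TU at -33.30° ✓; |TU| = 8.300 ✓; ∠TUN = 47.90° ✓; |UN| = 16.10 ✓; ∠UNV = 76.20° ✓; |NV| = 9.100 ✓; ∠NVR = 59.60° ✓; |VR| = 11.50 ✓; ∠VRB = 81.30° ✓; |RB| = 19.70 ✓; ∠RBK = 87.30° ✓; |BK| = 24.10 ✓; ∠(BK, KF) = 94.80° ✗; |KF| = 11.00 ✓.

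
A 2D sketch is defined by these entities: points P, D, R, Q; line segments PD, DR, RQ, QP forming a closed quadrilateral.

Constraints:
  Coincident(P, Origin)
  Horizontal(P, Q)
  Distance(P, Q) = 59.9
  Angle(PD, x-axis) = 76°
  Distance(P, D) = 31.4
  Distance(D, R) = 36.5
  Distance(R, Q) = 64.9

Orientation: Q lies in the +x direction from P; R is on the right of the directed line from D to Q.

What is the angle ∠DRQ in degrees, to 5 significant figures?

66.616°

P is at the origin; P and Q share the same y with |PQ| = 59.9 and Q in +x, so Q = (59.9, 0). PD runs at 76.0° with |PD| = 31.4, so D = (7.5963, 30.467). R is determined by |DR| = 36.5 and |RQ| = 64.9 together: it lies at the intersection of circle(D, 36.5) and circle(Q, 64.9). With |DQ| = 60.530, the foot of the radical line on DQ is 6.4775 from D and the perpendicular offset is √(36.5² − 6.4775²) = 35.921. Taking the right-of-DQ solution: R = (-4.8868, -3.8317).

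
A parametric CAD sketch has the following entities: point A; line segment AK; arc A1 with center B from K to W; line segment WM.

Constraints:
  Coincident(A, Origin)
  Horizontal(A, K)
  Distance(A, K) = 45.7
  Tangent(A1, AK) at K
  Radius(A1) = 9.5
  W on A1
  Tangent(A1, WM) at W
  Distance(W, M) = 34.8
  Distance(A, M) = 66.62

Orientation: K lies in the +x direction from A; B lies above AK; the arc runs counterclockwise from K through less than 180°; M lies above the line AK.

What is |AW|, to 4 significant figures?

56.18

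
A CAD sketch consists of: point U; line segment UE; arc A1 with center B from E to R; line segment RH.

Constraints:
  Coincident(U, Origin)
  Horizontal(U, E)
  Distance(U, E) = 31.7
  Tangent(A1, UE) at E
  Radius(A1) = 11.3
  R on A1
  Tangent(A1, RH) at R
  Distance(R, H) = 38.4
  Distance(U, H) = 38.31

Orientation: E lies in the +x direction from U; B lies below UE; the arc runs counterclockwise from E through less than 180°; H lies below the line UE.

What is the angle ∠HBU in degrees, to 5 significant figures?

61.944°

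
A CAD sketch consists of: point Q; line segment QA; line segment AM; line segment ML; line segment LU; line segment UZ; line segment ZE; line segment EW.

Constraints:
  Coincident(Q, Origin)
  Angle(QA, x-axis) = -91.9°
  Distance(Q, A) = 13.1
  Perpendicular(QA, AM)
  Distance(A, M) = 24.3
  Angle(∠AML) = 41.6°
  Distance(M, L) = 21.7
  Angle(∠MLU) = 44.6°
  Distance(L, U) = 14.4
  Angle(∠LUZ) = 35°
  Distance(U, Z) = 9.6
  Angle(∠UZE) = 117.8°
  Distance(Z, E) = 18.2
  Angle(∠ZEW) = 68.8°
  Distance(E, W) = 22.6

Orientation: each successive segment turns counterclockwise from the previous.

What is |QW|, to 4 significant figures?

11.65

Q is at the origin; QA runs at -91.9° with length 13.1, so A = (-0.4343, -13.09). The perpendicularity gives AM at right angles to QA, so AM runs at -1.900°; with |AM| = 24.3, M = (23.85, -13.90). ∠AML = 41.6° gives ML at 136.5° from the x-axis; with |ML| = 21.7, L = (8.112, 1.039). ∠MLU = 44.6° gives LU at -88.10° from the x-axis; with |LU| = 14.4, U = (8.589, -13.35). ∠LUZ = 35.0° gives UZ at 56.90° from the x-axis; with |UZ| = 9.6, Z = (13.83, -5.311). ∠UZE = 117.8° gives ZE at 119.1° from the x-axis; with |ZE| = 18.2, E = (4.980, 10.59). ∠ZEW = 68.8° gives EW at -129.7° from the x-axis; with |EW| = 22.6, W = (-9.456, -6.797). Then |QW| = |W − Q| = 11.65.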